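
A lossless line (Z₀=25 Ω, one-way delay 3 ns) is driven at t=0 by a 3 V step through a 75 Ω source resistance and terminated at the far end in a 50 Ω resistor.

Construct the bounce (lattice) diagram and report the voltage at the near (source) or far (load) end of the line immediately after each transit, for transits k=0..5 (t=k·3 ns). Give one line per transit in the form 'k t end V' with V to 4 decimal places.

0 0 source 0.7500
1 3 load 1.0000
2 6 source 1.1250
3 9 load 1.1667
4 12 source 1.1875
5 15 load 1.1944

Γ_L=0.333333, Γ_S=0.500000; launch V₁=3·25/100=0.750000
k=0 src: V=0.7500
k=1 load: inc=0.750000, refl=0.750000·0.333333=0.2500; V=0.000000+0.750000+0.250000=1.0000
k=2 src: inc=0.250000, refl=0.250000·0.500000=0.1250; V=0.750000+0.250000+0.125000=1.1250
k=3 load: inc=0.125000, refl=0.125000·0.333333=0.0417; V=1.000000+0.125000+0.041667=1.1667
k=4 src: inc=0.041667, refl=0.041667·0.500000=0.0208; V=1.125000+0.041667+0.020833=1.1875
k=5 load: inc=0.020833, refl=0.020833·0.333333=0.0069; V=1.166667+0.020833+0.006944=1.1944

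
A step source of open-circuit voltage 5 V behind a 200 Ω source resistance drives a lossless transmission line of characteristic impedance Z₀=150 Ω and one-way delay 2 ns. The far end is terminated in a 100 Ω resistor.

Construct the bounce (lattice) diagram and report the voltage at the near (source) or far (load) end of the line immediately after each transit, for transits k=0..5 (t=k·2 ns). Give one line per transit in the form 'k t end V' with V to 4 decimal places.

0 0 source 2.1429
1 2 load 1.7143
2 4 source 1.6531
3 6 load 1.6653
4 8 source 1.6671
5 10 load 1.6667

Γ_L=-0.200000, Γ_S=0.142857; launch V₁=5·150/350=2.142857
k=0 src: V=2.1429
k=1 load: inc=2.142857, refl=2.142857·-0.200000=-0.4286; V=0.000000+2.142857+-0.428571=1.7143
k=2 src: inc=-0.428571, refl=-0.428571·0.142857=-0.0612; V=2.142857+-0.428571+-0.061224=1.6531
k=3 load: inc=-0.061224, refl=-0.061224·-0.200000=0.0122; V=1.714286+-0.061224+0.012245=1.6653
k=4 src: inc=0.012245, refl=0.012245·0.142857=0.0017; V=1.653061+0.012245+0.001749=1.6671
k=5 load: inc=0.001749, refl=0.001749·-0.200000=-0.0003; V=1.665306+0.001749+-0.000350=1.6667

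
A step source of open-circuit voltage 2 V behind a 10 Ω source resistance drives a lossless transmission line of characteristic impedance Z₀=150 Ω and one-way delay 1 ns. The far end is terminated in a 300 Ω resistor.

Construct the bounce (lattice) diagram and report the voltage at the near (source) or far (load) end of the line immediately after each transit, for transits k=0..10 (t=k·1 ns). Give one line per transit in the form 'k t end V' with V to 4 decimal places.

0 0 source 1.8750
1 1 load 2.5000
2 2 source 1.9531
3 3 load 1.7708
4 4 source 1.9303
5 5 load 1.9835
6 6 source 1.9370
7 7 load 1.9215
8 8 source 1.9350
9 9 load 1.9396
10 10 source 1.9356

Γ_L=0.333333, Γ_S=-0.875000; launch V₁=2·150/160=1.875000
k=0 src: V=1.8750
k=1 load: inc=1.875000, refl=1.875000·0.333333=0.6250; V=0.000000+1.875000+0.625000=2.5000
k=2 src: inc=0.625000, refl=0.625000·-0.875000=-0.5469; V=1.875000+0.625000+-0.546875=1.9531
k=3 load: inc=-0.546875, refl=-0.546875·0.333333=-0.1823; V=2.500000+-0.546875+-0.182292=1.7708
k=4 src: inc=-0.182292, refl=-0.182292·-0.875000=0.1595; V=1.953125+-0.182292+0.159505=1.9303
k=5 load: inc=0.159505, refl=0.159505·0.333333=0.0532; V=1.770833+0.159505+0.053168=1.9835
k=6 src: inc=0.053168, refl=0.053168·-0.875000=-0.0465; V=1.930339+0.053168+-0.046522=1.9370
k=7 load: inc=-0.046522, refl=-0.046522·0.333333=-0.0155; V=1.983507+-0.046522+-0.015507=1.9215
k=8 src: inc=-0.015507, refl=-0.015507·-0.875000=0.0136; V=1.936985+-0.015507+0.013569=1.9350
k=9 load: inc=0.013569, refl=0.013569·0.333333=0.0045; V=1.921477+0.013569+0.004523=1.9396
k=10 src: inc=0.004523, refl=0.004523·-0.875000=-0.0040; V=1.935046+0.004523+-0.003958=1.9356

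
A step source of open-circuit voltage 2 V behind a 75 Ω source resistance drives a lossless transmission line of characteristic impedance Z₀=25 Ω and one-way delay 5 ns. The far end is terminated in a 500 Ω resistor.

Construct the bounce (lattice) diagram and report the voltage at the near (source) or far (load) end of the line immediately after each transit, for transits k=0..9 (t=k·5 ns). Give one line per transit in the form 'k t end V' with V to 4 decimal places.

Γ_L=0.904762, Γ_S=0.500000; launch V₁=2·25/100=0.500000
k=0 src: V=0.5000
k=1 load: inc=0.500000, refl=0.500000·0.904762=0.4524; V=0.000000+0.500000+0.452381=0.9524
k=2 src: inc=0.452381, refl=0.452381·0.500000=0.2262; V=0.500000+0.452381+0.226190=1.1786
k=3 load: inc=0.226190, refl=0.226190·0.904762=0.2046; V=0.952381+0.226190+0.204649=1.3832
k=4 src: inc=0.204649, refl=0.204649·0.500000=0.1023; V=1.178571+0.204649+0.102324=1.4855
k=5 load: inc=0.102324, refl=0.102324·0.904762=0.0926; V=1.383220+0.102324+0.092579=1.5781
k=6 src: inc=0.092579, refl=0.092579·0.500000=0.0463; V=1.485544+0.092579+0.046290=1.6244
k=7 load: inc=0.046290, refl=0.046290·0.904762=0.0419; V=1.578123+0.046290+0.041881=1.6663
k=8 src: inc=0.041881, refl=0.041881·0.500000=0.0209; V=1.624413+0.041881+0.020941=1.6872
k=9 load: inc=0.020941, refl=0.020941·0.904762=0.0189; V=1.666294+0.020941+0.018946=1.7062

0 0 source 0.5000
1 5 load 0.9524
2 10 source 1.1786
3 15 load 1.3832
4 20 source 1.4855
5 25 load 1.5781
6 30 source 1.6244
7 35 load 1.6663
8 40 source 1.6872
9 45 load 1.7062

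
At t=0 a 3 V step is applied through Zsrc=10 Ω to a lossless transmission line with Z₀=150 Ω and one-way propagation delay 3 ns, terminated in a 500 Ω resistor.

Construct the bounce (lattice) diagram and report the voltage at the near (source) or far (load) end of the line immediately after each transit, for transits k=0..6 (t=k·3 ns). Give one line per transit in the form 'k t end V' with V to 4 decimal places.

0 0 source 2.8125
1 3 load 4.3269
2 6 source 3.0018
3 9 load 2.2883
4 12 source 2.9126
5 15 load 3.2488
6 18 source 2.9546

Γ_L=0.538462, Γ_S=-0.875000; launch V₁=3·150/160=2.812500
k=0 src: V=2.8125
k=1 load: inc=2.812500, refl=2.812500·0.538462=1.5144; V=0.000000+2.812500+1.514423=4.3269
k=2 src: inc=1.514423, refl=1.514423·-0.875000=-1.3251; V=2.812500+1.514423+-1.325120=3.0018
k=3 load: inc=-1.325120, refl=-1.325120·0.538462=-0.7135; V=4.326923+-1.325120+-0.713526=2.2883
k=4 src: inc=-0.713526, refl=-0.713526·-0.875000=0.6243; V=3.001803+-0.713526+0.624335=2.9126
k=5 load: inc=0.624335, refl=0.624335·0.538462=0.3362; V=2.288277+0.624335+0.336181=3.2488
k=6 src: inc=0.336181, refl=0.336181·-0.875000=-0.2942; V=2.912612+0.336181+-0.294158=2.9546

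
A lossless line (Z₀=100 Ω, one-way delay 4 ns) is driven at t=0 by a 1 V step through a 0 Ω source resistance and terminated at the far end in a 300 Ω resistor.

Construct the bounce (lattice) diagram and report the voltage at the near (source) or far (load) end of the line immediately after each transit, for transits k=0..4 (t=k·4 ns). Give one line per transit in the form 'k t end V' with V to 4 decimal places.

Γ_L=0.500000, Γ_S=-1.000000; launch V₁=1·100/100=1.000000
k=0 src: V=1.0000
k=1 load: inc=1.000000, refl=1.000000·0.500000=0.5000; V=0.000000+1.000000+0.500000=1.5000
k=2 src: inc=0.500000, refl=0.500000·-1.000000=-0.5000; V=1.000000+0.500000+-0.500000=1.0000
k=3 load: inc=-0.500000, refl=-0.500000·0.500000=-0.2500; V=1.500000+-0.500000+-0.250000=0.7500
k=4 src: inc=-0.250000, refl=-0.250000·-1.000000=0.2500; V=1.000000+-0.250000+0.250000=1.0000

0 0 source 1.0000
1 4 load 1.5000
2 8 source 1.0000
3 12 load 0.7500
4 16 source 1.0000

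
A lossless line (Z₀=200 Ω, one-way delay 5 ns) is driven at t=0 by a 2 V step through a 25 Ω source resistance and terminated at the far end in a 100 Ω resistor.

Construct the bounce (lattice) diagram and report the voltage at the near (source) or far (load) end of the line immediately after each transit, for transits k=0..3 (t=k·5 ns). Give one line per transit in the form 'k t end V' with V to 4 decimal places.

Γ_L=-0.333333, Γ_S=-0.777778; launch V₁=2·200/225=1.777778
k=0 src: V=1.7778
k=1 load: inc=1.777778, refl=1.777778·-0.333333=-0.5926; V=0.000000+1.777778+-0.592593=1.1852
k=2 src: inc=-0.592593, refl=-0.592593·-0.777778=0.4609; V=1.777778+-0.592593+0.460905=1.6461
k=3 load: inc=0.460905, refl=0.460905·-0.333333=-0.1536; V=1.185185+0.460905+-0.153635=1.4925

0 0 source 1.7778
1 5 load 1.1852
2 10 source 1.6461
3 15 load 1.4925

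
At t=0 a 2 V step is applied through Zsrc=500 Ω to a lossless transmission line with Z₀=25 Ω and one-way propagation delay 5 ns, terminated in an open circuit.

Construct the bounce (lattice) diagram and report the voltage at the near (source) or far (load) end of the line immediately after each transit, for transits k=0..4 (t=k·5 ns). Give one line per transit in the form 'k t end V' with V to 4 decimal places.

Γ_L=1.000000, Γ_S=0.904762; launch V₁=2·25/525=0.095238
k=0 src: V=0.0952
k=1 load: inc=0.095238, refl=0.095238·1.000000=0.0952; V=0.000000+0.095238+0.095238=0.1905
k=2 src: inc=0.095238, refl=0.095238·0.904762=0.0862; V=0.095238+0.095238+0.086168=0.2766
k=3 load: inc=0.086168, refl=0.086168·1.000000=0.0862; V=0.190476+0.086168+0.086168=0.3628
k=4 src: inc=0.086168, refl=0.086168·0.904762=0.0780; V=0.276644+0.086168+0.077961=0.4408

0 0 source 0.0952
1 5 load 0.1905
2 10 source 0.2766
3 15 load 0.3628
4 20 source 0.4408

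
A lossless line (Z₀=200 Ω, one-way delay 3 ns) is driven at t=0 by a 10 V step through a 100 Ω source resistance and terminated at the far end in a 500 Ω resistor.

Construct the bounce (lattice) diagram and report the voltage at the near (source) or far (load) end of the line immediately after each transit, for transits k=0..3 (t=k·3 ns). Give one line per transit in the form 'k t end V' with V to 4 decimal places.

Γ_L=0.428571, Γ_S=-0.333333; launch V₁=10·200/300=6.666667
k=0 src: V=6.6667
k=1 load: inc=6.666667, refl=6.666667·0.428571=2.8571; V=0.000000+6.666667+2.857143=9.5238
k=2 src: inc=2.857143, refl=2.857143·-0.333333=-0.9524; V=6.666667+2.857143+-0.952381=8.5714
k=3 load: inc=-0.952381, refl=-0.952381·0.428571=-0.4082; V=9.523810+-0.952381+-0.408163=8.1633

0 0 source 6.6667
1 3 load 9.5238
2 6 source 8.5714
3 9 load 8.1633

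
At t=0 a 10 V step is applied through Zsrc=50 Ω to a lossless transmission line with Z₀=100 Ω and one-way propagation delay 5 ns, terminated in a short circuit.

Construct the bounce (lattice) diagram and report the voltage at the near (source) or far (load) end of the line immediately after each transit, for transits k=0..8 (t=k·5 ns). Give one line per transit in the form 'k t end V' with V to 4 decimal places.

Γ_L=-1.000000, Γ_S=-0.333333; launch V₁=10·100/150=6.666667
k=0 src: V=6.6667
k=1 load: inc=6.666667, refl=6.666667·-1.000000=-6.6667; V=0.000000+6.666667+-6.666667=0.0000
k=2 src: inc=-6.666667, refl=-6.666667·-0.333333=2.2222; V=6.666667+-6.666667+2.222222=2.2222
k=3 load: inc=2.222222, refl=2.222222·-1.000000=-2.2222; V=0.000000+2.222222+-2.222222=0.0000
k=4 src: inc=-2.222222, refl=-2.222222·-0.333333=0.7407; V=2.222222+-2.222222+0.740741=0.7407
k=5 load: inc=0.740741, refl=0.740741·-1.000000=-0.7407; V=0.000000+0.740741+-0.740741=0.0000
k=6 src: inc=-0.740741, refl=-0.740741·-0.333333=0.2469; V=0.740741+-0.740741+0.246914=0.2469
k=7 load: inc=0.246914, refl=0.246914·-1.000000=-0.2469; V=0.000000+0.246914+-0.246914=0.0000
k=8 src: inc=-0.246914, refl=-0.246914·-0.333333=0.0823; V=0.246914+-0.246914+0.082305=0.0823

0 0 source 6.6667
1 5 load 0.0000
2 10 source 2.2222
3 15 load 0.0000
4 20 source 0.7407
5 25 load 0.0000
6 30 source 0.2469
7 35 load 0.0000
8 40 source 0.0823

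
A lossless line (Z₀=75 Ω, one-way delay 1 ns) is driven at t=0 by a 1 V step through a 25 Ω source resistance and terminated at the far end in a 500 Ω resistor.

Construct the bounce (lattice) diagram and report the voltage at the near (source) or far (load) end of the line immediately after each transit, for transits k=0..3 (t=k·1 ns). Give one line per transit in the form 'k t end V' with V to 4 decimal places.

Γ_L=0.739130, Γ_S=-0.500000; launch V₁=1·75/100=0.750000
k=0 src: V=0.7500
k=1 load: inc=0.750000, refl=0.750000·0.739130=0.5543; V=0.000000+0.750000+0.554348=1.3043
k=2 src: inc=0.554348, refl=0.554348·-0.500000=-0.2772; V=0.750000+0.554348+-0.277174=1.0272
k=3 load: inc=-0.277174, refl=-0.277174·0.739130=-0.2049; V=1.304348+-0.277174+-0.204868=0.8223

0 0 source 0.7500
1 1 load 1.3043
2 2 source 1.0272
3 3 load 0.8223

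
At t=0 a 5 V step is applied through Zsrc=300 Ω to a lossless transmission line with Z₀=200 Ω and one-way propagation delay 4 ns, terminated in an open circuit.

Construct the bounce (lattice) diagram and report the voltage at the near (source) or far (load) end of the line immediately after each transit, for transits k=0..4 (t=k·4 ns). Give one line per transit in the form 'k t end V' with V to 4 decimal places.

0 0 source 2.0000
1 4 load 4.0000
2 8 source 4.4000
3 12 load 4.8000
4 16 source 4.8800

Γ_L=1.000000, Γ_S=0.200000; launch V₁=5·200/500=2.000000
k=0 src: V=2.0000
k=1 load: inc=2.000000, refl=2.000000·1.000000=2.0000; V=0.000000+2.000000+2.000000=4.0000
k=2 src: inc=2.000000, refl=2.000000·0.200000=0.4000; V=2.000000+2.000000+0.400000=4.4000
k=3 load: inc=0.400000, refl=0.400000·1.000000=0.4000; V=4.000000+0.400000+0.400000=4.8000
k=4 src: inc=0.400000, refl=0.400000·0.200000=0.0800; V=4.400000+0.400000+0.080000=4.8800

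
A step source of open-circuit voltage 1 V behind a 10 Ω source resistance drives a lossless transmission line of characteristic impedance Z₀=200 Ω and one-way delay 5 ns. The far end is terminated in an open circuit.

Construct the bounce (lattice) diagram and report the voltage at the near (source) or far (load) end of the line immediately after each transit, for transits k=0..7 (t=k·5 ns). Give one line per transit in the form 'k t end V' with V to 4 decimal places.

Γ_L=1.000000, Γ_S=-0.904762; launch V₁=1·200/210=0.952381
k=0 src: V=0.9524
k=1 load: inc=0.952381, refl=0.952381·1.000000=0.9524; V=0.000000+0.952381+0.952381=1.9048
k=2 src: inc=0.952381, refl=0.952381·-0.904762=-0.8617; V=0.952381+0.952381+-0.861678=1.0431
k=3 load: inc=-0.861678, refl=-0.861678·1.000000=-0.8617; V=1.904762+-0.861678+-0.861678=0.1814
k=4 src: inc=-0.861678, refl=-0.861678·-0.904762=0.7796; V=1.043084+-0.861678+0.779613=0.9610
k=5 load: inc=0.779613, refl=0.779613·1.000000=0.7796; V=0.181406+0.779613+0.779613=1.7406
k=6 src: inc=0.779613, refl=0.779613·-0.904762=-0.7054; V=0.961019+0.779613+-0.705365=1.0353
k=7 load: inc=-0.705365, refl=-0.705365·1.000000=-0.7054; V=1.740633+-0.705365+-0.705365=0.3299

0 0 source 0.9524
1 5 load 1.9048
2 10 source 1.0431
3 15 load 0.1814
4 20 source 0.9610
5 25 load 1.7406
6 30 source 1.0353
7 35 load 0.3299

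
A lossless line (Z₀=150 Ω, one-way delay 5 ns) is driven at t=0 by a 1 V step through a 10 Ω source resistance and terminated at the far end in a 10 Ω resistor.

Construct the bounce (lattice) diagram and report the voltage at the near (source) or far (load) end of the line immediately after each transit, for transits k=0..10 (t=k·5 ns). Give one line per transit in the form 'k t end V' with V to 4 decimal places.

0 0 source 0.9375
1 5 load 0.1172
2 10 source 0.8350
3 15 load 0.2069
4 20 source 0.7565
5 25 load 0.2756
6 30 source 0.6963
7 35 load 0.3282
8 40 source 0.6503
9 45 load 0.3685
10 50 source 0.6151

Γ_L=-0.875000, Γ_S=-0.875000; launch V₁=1·150/160=0.937500
k=0 src: V=0.9375
k=1 load: inc=0.937500, refl=0.937500·-0.875000=-0.8203; V=0.000000+0.937500+-0.820312=0.1172
k=2 src: inc=-0.820312, refl=-0.820312·-0.875000=0.7178; V=0.937500+-0.820312+0.717773=0.8350
k=3 load: inc=0.717773, refl=0.717773·-0.875000=-0.6281; V=0.117188+0.717773+-0.628052=0.2069
k=4 src: inc=-0.628052, refl=-0.628052·-0.875000=0.5495; V=0.834961+-0.628052+0.549545=0.7565
k=5 load: inc=0.549545, refl=0.549545·-0.875000=-0.4809; V=0.206909+0.549545+-0.480852=0.2756
k=6 src: inc=-0.480852, refl=-0.480852·-0.875000=0.4207; V=0.756454+-0.480852+0.420746=0.6963
k=7 load: inc=0.420746, refl=0.420746·-0.875000=-0.3682; V=0.275602+0.420746+-0.368152=0.3282
k=8 src: inc=-0.368152, refl=-0.368152·-0.875000=0.3221; V=0.696348+-0.368152+0.322133=0.6503
k=9 load: inc=0.322133, refl=0.322133·-0.875000=-0.2819; V=0.328196+0.322133+-0.281867=0.3685
k=10 src: inc=-0.281867, refl=-0.281867·-0.875000=0.2466; V=0.650329+-0.281867+0.246633=0.6151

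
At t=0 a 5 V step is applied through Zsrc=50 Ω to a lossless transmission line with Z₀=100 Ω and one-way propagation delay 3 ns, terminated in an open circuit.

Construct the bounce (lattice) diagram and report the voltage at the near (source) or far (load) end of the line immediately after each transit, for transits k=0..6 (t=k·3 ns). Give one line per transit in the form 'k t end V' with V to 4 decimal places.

Γ_L=1.000000, Γ_S=-0.333333; launch V₁=5·100/150=3.333333
k=0 src: V=3.3333
k=1 load: inc=3.333333, refl=3.333333·1.000000=3.3333; V=0.000000+3.333333+3.333333=6.6667
k=2 src: inc=3.333333, refl=3.333333·-0.333333=-1.1111; V=3.333333+3.333333+-1.111111=5.5556
k=3 load: inc=-1.111111, refl=-1.111111·1.000000=-1.1111; V=6.666667+-1.111111+-1.111111=4.4444
k=4 src: inc=-1.111111, refl=-1.111111·-0.333333=0.3704; V=5.555556+-1.111111+0.370370=4.8148
k=5 load: inc=0.370370, refl=0.370370·1.000000=0.3704; V=4.444444+0.370370+0.370370=5.1852
k=6 src: inc=0.370370, refl=0.370370·-0.333333=-0.1235; V=4.814815+0.370370+-0.123457=5.0617

0 0 source 3.3333
1 3 load 6.6667
2 6 source 5.5556
3 9 load 4.4444
4 12 source 4.8148
5 15 load 5.1852
6 18 source 5.0617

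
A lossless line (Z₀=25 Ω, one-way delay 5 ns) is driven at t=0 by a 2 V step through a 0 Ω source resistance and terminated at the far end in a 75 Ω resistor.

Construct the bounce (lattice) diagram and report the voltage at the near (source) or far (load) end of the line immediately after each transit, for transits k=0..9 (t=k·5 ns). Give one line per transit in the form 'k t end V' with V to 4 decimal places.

Γ_L=0.500000, Γ_S=-1.000000; launch V₁=2·25/25=2.000000
k=0 src: V=2.0000
k=1 load: inc=2.000000, refl=2.000000·0.500000=1.0000; V=0.000000+2.000000+1.000000=3.0000
k=2 src: inc=1.000000, refl=1.000000·-1.000000=-1.0000; V=2.000000+1.000000+-1.000000=2.0000
k=3 load: inc=-1.000000, refl=-1.000000·0.500000=-0.5000; V=3.000000+-1.000000+-0.500000=1.5000
k=4 src: inc=-0.500000, refl=-0.500000·-1.000000=0.5000; V=2.000000+-0.500000+0.500000=2.0000
k=5 load: inc=0.500000, refl=0.500000·0.500000=0.2500; V=1.500000+0.500000+0.250000=2.2500
k=6 src: inc=0.250000, refl=0.250000·-1.000000=-0.2500; V=2.000000+0.250000+-0.250000=2.0000
k=7 load: inc=-0.250000, refl=-0.250000·0.500000=-0.1250; V=2.250000+-0.250000+-0.125000=1.8750
k=8 src: inc=-0.125000, refl=-0.125000·-1.000000=0.1250; V=2.000000+-0.125000+0.125000=2.0000
k=9 load: inc=0.125000, refl=0.125000·0.500000=0.0625; V=1.875000+0.125000+0.062500=2.0625

0 0 source 2.0000
1 5 load 3.0000
2 10 source 2.0000
3 15 load 1.5000
4 20 source 2.0000
5 25 load 2.2500
6 30 source 2.0000
7 35 load 1.8750
8 40 source 2.0000
9 45 load 2.0625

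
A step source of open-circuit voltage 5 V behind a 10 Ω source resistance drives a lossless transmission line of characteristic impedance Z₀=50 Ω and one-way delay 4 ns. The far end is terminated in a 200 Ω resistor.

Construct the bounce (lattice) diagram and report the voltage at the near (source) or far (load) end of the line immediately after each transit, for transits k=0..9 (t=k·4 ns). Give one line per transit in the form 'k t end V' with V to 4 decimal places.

0 0 source 4.1667
1 4 load 6.6667
2 8 source 5.0000
3 12 load 4.0000
4 16 source 4.6667
5 20 load 5.0667
6 24 source 4.8000
7 28 load 4.6400
8 32 source 4.7467
9 36 load 4.8107

Γ_L=0.600000, Γ_S=-0.666667; launch V₁=5·50/60=4.166667
k=0 src: V=4.1667
k=1 load: inc=4.166667, refl=4.166667·0.600000=2.5000; V=0.000000+4.166667+2.500000=6.6667
k=2 src: inc=2.500000, refl=2.500000·-0.666667=-1.6667; V=4.166667+2.500000+-1.666667=5.0000
k=3 load: inc=-1.666667, refl=-1.666667·0.600000=-1.0000; V=6.666667+-1.666667+-1.000000=4.0000
k=4 src: inc=-1.000000, refl=-1.000000·-0.666667=0.6667; V=5.000000+-1.000000+0.666667=4.6667
k=5 load: inc=0.666667, refl=0.666667·0.600000=0.4000; V=4.000000+0.666667+0.400000=5.0667
k=6 src: inc=0.400000, refl=0.400000·-0.666667=-0.2667; V=4.666667+0.400000+-0.266667=4.8000
k=7 load: inc=-0.266667, refl=-0.266667·0.600000=-0.1600; V=5.066667+-0.266667+-0.160000=4.6400
k=8 src: inc=-0.160000, refl=-0.160000·-0.666667=0.1067; V=4.800000+-0.160000+0.106667=4.7467
k=9 load: inc=0.106667, refl=0.106667·0.600000=0.0640; V=4.640000+0.106667+0.064000=4.8107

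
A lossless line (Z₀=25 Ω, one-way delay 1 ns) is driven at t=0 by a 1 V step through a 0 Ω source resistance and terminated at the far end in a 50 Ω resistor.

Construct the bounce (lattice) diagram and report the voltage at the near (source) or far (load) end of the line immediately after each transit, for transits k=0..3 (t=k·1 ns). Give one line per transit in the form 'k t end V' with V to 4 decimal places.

Γ_L=0.333333, Γ_S=-1.000000; launch V₁=1·25/25=1.000000
k=0 src: V=1.0000
k=1 load: inc=1.000000, refl=1.000000·0.333333=0.3333; V=0.000000+1.000000+0.333333=1.3333
k=2 src: inc=0.333333, refl=0.333333·-1.000000=-0.3333; V=1.000000+0.333333+-0.333333=1.0000
k=3 load: inc=-0.333333, refl=-0.333333·0.333333=-0.1111; V=1.333333+-0.333333+-0.111111=0.8889

0 0 source 1.0000
1 1 load 1.3333
2 2 source 1.0000
3 3 load 0.8889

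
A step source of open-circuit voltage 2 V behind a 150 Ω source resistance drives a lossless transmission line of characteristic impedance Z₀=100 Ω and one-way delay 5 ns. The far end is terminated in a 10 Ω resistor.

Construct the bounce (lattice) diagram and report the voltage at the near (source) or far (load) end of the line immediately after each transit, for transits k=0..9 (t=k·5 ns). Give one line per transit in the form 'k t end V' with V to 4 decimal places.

Γ_L=-0.818182, Γ_S=0.200000; launch V₁=2·100/250=0.800000
k=0 src: V=0.8000
k=1 load: inc=0.800000, refl=0.800000·-0.818182=-0.6545; V=0.000000+0.800000+-0.654545=0.1455
k=2 src: inc=-0.654545, refl=-0.654545·0.200000=-0.1309; V=0.800000+-0.654545+-0.130909=0.0145
k=3 load: inc=-0.130909, refl=-0.130909·-0.818182=0.1071; V=0.145455+-0.130909+0.107107=0.1217
k=4 src: inc=0.107107, refl=0.107107·0.200000=0.0214; V=0.014545+0.107107+0.021421=0.1431
k=5 load: inc=0.021421, refl=0.021421·-0.818182=-0.0175; V=0.121653+0.021421+-0.017527=0.1255
k=6 src: inc=-0.017527, refl=-0.017527·0.200000=-0.0035; V=0.143074+-0.017527+-0.003505=0.1220
k=7 load: inc=-0.003505, refl=-0.003505·-0.818182=0.0029; V=0.125548+-0.003505+0.002868=0.1249
k=8 src: inc=0.002868, refl=0.002868·0.200000=0.0006; V=0.122042+0.002868+0.000574=0.1255
k=9 load: inc=0.000574, refl=0.000574·-0.818182=-0.0005; V=0.124910+0.000574+-0.000469=0.1250

0 0 source 0.8000
1 5 load 0.1455
2 10 source 0.0145
3 15 load 0.1217
4 20 source 0.1431
5 25 load 0.1255
6 30 source 0.1220
7 35 load 0.1249
8 40 source 0.1255
9 45 load 0.1250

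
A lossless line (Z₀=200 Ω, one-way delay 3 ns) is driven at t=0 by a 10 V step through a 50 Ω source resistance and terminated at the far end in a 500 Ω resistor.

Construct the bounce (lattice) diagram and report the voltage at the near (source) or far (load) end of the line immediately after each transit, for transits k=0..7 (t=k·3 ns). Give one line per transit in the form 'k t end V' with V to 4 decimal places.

0 0 source 8.0000
1 3 load 11.4286
2 6 source 9.3714
3 9 load 8.4898
4 12 source 9.0188
5 15 load 9.2455
6 18 source 9.1095
7 21 load 9.0512

Γ_L=0.428571, Γ_S=-0.600000; launch V₁=10·200/250=8.000000
k=0 src: V=8.0000
k=1 load: inc=8.000000, refl=8.000000·0.428571=3.4286; V=0.000000+8.000000+3.428571=11.4286
k=2 src: inc=3.428571, refl=3.428571·-0.600000=-2.0571; V=8.000000+3.428571+-2.057143=9.3714
k=3 load: inc=-2.057143, refl=-2.057143·0.428571=-0.8816; V=11.428571+-2.057143+-0.881633=8.4898
k=4 src: inc=-0.881633, refl=-0.881633·-0.600000=0.5290; V=9.371429+-0.881633+0.528980=9.0188
k=5 load: inc=0.528980, refl=0.528980·0.428571=0.2267; V=8.489796+0.528980+0.226706=9.2455
k=6 src: inc=0.226706, refl=0.226706·-0.600000=-0.1360; V=9.018776+0.226706+-0.136023=9.1095
k=7 load: inc=-0.136023, refl=-0.136023·0.428571=-0.0583; V=9.245481+-0.136023+-0.058296=9.0512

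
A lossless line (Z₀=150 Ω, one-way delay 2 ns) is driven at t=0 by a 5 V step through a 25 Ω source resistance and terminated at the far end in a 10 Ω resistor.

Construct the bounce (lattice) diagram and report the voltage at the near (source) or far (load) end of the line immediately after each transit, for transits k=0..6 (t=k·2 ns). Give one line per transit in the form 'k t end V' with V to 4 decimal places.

Γ_L=-0.875000, Γ_S=-0.714286; launch V₁=5·150/175=4.285714
k=0 src: V=4.2857
k=1 load: inc=4.285714, refl=4.285714·-0.875000=-3.7500; V=0.000000+4.285714+-3.750000=0.5357
k=2 src: inc=-3.750000, refl=-3.750000·-0.714286=2.6786; V=4.285714+-3.750000+2.678571=3.2143
k=3 load: inc=2.678571, refl=2.678571·-0.875000=-2.3438; V=0.535714+2.678571+-2.343750=0.8705
k=4 src: inc=-2.343750, refl=-2.343750·-0.714286=1.6741; V=3.214286+-2.343750+1.674107=2.5446
k=5 load: inc=1.674107, refl=1.674107·-0.875000=-1.4648; V=0.870536+1.674107+-1.464844=1.0798
k=6 src: inc=-1.464844, refl=-1.464844·-0.714286=1.0463; V=2.544643+-1.464844+1.046317=2.1261

0 0 source 4.2857
1 2 load 0.5357
2 4 source 3.2143
3 6 load 0.8705
4 8 source 2.5446
5 10 load 1.0798
6 12 source 2.1261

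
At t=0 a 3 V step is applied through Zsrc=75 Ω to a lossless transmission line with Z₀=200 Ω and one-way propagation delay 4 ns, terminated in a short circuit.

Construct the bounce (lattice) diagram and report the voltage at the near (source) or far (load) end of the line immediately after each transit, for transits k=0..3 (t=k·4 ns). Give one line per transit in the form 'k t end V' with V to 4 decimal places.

0 0 source 2.1818
1 4 load 0.0000
2 8 source 0.9917
3 12 load 0.0000

Γ_L=-1.000000, Γ_S=-0.454545; launch V₁=3·200/275=2.181818
k=0 src: V=2.1818
k=1 load: inc=2.181818, refl=2.181818·-1.000000=-2.1818; V=0.000000+2.181818+-2.181818=0.0000
k=2 src: inc=-2.181818, refl=-2.181818·-0.454545=0.9917; V=2.181818+-2.181818+0.991736=0.9917
k=3 load: inc=0.991736, refl=0.991736·-1.000000=-0.9917; V=0.000000+0.991736+-0.991736=0.0000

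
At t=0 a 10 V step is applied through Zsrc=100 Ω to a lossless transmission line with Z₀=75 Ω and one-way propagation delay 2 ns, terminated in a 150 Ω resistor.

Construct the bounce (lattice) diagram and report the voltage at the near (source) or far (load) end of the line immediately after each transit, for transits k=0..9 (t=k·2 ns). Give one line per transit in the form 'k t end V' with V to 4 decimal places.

0 0 source 4.2857
1 2 load 5.7143
2 4 source 5.9184
3 6 load 5.9864
4 8 source 5.9961
5 10 load 5.9994
6 12 source 5.9998
7 14 load 6.0000
8 16 source 6.0000
9 18 load 6.0000

Γ_L=0.333333, Γ_S=0.142857; launch V₁=10·75/175=4.285714
k=0 src: V=4.2857
k=1 load: inc=4.285714, refl=4.285714·0.333333=1.4286; V=0.000000+4.285714+1.428571=5.7143
k=2 src: inc=1.428571, refl=1.428571·0.142857=0.2041; V=4.285714+1.428571+0.204082=5.9184
k=3 load: inc=0.204082, refl=0.204082·0.333333=0.0680; V=5.714286+0.204082+0.068027=5.9864
k=4 src: inc=0.068027, refl=0.068027·0.142857=0.0097; V=5.918367+0.068027+0.009718=5.9961
k=5 load: inc=0.009718, refl=0.009718·0.333333=0.0032; V=5.986395+0.009718+0.003239=5.9994
k=6 src: inc=0.003239, refl=0.003239·0.142857=0.0005; V=5.996113+0.003239+0.000463=5.9998
k=7 load: inc=0.000463, refl=0.000463·0.333333=0.0002; V=5.999352+0.000463+0.000154=6.0000
k=8 src: inc=0.000154, refl=0.000154·0.142857=0.0000; V=5.999815+0.000154+0.000022=6.0000
k=9 load: inc=0.000022, refl=0.000022·0.333333=0.0000; V=5.999969+0.000022+0.000007=6.0000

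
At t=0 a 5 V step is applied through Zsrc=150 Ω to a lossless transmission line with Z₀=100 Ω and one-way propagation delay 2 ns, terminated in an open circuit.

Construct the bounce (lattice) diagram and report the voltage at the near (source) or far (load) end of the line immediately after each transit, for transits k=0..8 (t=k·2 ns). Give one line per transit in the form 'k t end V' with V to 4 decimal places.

Γ_L=1.000000, Γ_S=0.200000; launch V₁=5·100/250=2.000000
k=0 src: V=2.0000
k=1 load: inc=2.000000, refl=2.000000·1.000000=2.0000; V=0.000000+2.000000+2.000000=4.0000
k=2 src: inc=2.000000, refl=2.000000·0.200000=0.4000; V=2.000000+2.000000+0.400000=4.4000
k=3 load: inc=0.400000, refl=0.400000·1.000000=0.4000; V=4.000000+0.400000+0.400000=4.8000
k=4 src: inc=0.400000, refl=0.400000·0.200000=0.0800; V=4.400000+0.400000+0.080000=4.8800
k=5 load: inc=0.080000, refl=0.080000·1.000000=0.0800; V=4.800000+0.080000+0.080000=4.9600
k=6 src: inc=0.080000, refl=0.080000·0.200000=0.0160; V=4.880000+0.080000+0.016000=4.9760
k=7 load: inc=0.016000, refl=0.016000·1.000000=0.0160; V=4.960000+0.016000+0.016000=4.9920
k=8 src: inc=0.016000, refl=0.016000·0.200000=0.0032; V=4.976000+0.016000+0.003200=4.9952

0 0 source 2.0000
1 2 load 4.0000
2 4 source 4.4000
3 6 load 4.8000
4 8 source 4.8800
5 10 load 4.9600
6 12 source 4.9760
7 14 load 4.9920
8 16 source 4.9952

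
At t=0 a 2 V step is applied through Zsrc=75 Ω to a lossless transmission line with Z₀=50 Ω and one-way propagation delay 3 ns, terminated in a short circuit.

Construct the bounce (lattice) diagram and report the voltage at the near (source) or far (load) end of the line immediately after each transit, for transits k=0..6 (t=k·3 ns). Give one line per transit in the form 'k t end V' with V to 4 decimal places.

0 0 source 0.8000
1 3 load 0.0000
2 6 source -0.1600
3 9 load 0.0000
4 12 source 0.0320
5 15 load 0.0000
6 18 source -0.0064

Γ_L=-1.000000, Γ_S=0.200000; launch V₁=2·50/125=0.800000
k=0 src: V=0.8000
k=1 load: inc=0.800000, refl=0.800000·-1.000000=-0.8000; V=0.000000+0.800000+-0.800000=0.0000
k=2 src: inc=-0.800000, refl=-0.800000·0.200000=-0.1600; V=0.800000+-0.800000+-0.160000=-0.1600
k=3 load: inc=-0.160000, refl=-0.160000·-1.000000=0.1600; V=0.000000+-0.160000+0.160000=0.0000
k=4 src: inc=0.160000, refl=0.160000·0.200000=0.0320; V=-0.160000+0.160000+0.032000=0.0320
k=5 load: inc=0.032000, refl=0.032000·-1.000000=-0.0320; V=0.000000+0.032000+-0.032000=0.0000
k=6 src: inc=-0.032000, refl=-0.032000·0.200000=-0.0064; V=0.032000+-0.032000+-0.006400=-0.0064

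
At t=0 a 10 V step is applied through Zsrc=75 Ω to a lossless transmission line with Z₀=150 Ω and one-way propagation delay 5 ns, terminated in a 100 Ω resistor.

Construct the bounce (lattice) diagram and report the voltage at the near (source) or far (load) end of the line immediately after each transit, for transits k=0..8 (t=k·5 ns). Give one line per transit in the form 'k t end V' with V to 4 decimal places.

0 0 source 6.6667
1 5 load 5.3333
2 10 source 5.7778
3 15 load 5.6889
4 20 source 5.7185
5 25 load 5.7126
6 30 source 5.7146
7 35 load 5.7142
8 40 source 5.7143

Γ_L=-0.200000, Γ_S=-0.333333; launch V₁=10·150/225=6.666667
k=0 src: V=6.6667
k=1 load: inc=6.666667, refl=6.666667·-0.200000=-1.3333; V=0.000000+6.666667+-1.333333=5.3333
k=2 src: inc=-1.333333, refl=-1.333333·-0.333333=0.4444; V=6.666667+-1.333333+0.444444=5.7778
k=3 load: inc=0.444444, refl=0.444444·-0.200000=-0.0889; V=5.333333+0.444444+-0.088889=5.6889
k=4 src: inc=-0.088889, refl=-0.088889·-0.333333=0.0296; V=5.777778+-0.088889+0.029630=5.7185
k=5 load: inc=0.029630, refl=0.029630·-0.200000=-0.0059; V=5.688889+0.029630+-0.005926=5.7126
k=6 src: inc=-0.005926, refl=-0.005926·-0.333333=0.0020; V=5.718519+-0.005926+0.001975=5.7146
k=7 load: inc=0.001975, refl=0.001975·-0.200000=-0.0004; V=5.712593+0.001975+-0.000395=5.7142
k=8 src: inc=-0.000395, refl=-0.000395·-0.333333=0.0001; V=5.714568+-0.000395+0.000132=5.7143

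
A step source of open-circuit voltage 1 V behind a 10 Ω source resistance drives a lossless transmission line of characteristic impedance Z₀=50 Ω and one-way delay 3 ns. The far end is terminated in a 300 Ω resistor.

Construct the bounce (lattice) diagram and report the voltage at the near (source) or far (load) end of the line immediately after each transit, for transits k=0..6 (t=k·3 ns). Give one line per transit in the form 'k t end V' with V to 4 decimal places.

0 0 source 0.8333
1 3 load 1.4286
2 6 source 1.0317
3 9 load 0.7483
4 12 source 0.9373
5 15 load 1.0722
6 18 source 0.9823

Γ_L=0.714286, Γ_S=-0.666667; launch V₁=1·50/60=0.833333
k=0 src: V=0.8333
k=1 load: inc=0.833333, refl=0.833333·0.714286=0.5952; V=0.000000+0.833333+0.595238=1.4286
k=2 src: inc=0.595238, refl=0.595238·-0.666667=-0.3968; V=0.833333+0.595238+-0.396825=1.0317
k=3 load: inc=-0.396825, refl=-0.396825·0.714286=-0.2834; V=1.428571+-0.396825+-0.283447=0.7483
k=4 src: inc=-0.283447, refl=-0.283447·-0.666667=0.1890; V=1.031746+-0.283447+0.188964=0.9373
k=5 load: inc=0.188964, refl=0.188964·0.714286=0.1350; V=0.748299+0.188964+0.134975=1.0722
k=6 src: inc=0.134975, refl=0.134975·-0.666667=-0.0900; V=0.937264+0.134975+-0.089983=0.9823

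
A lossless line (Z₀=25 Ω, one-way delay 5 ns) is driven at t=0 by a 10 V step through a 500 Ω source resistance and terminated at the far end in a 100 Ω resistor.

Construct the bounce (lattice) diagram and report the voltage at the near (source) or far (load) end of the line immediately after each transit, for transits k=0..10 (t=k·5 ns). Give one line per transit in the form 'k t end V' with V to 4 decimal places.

Γ_L=0.600000, Γ_S=0.904762; launch V₁=10·25/525=0.476190
k=0 src: V=0.4762
k=1 load: inc=0.476190, refl=0.476190·0.600000=0.2857; V=0.000000+0.476190+0.285714=0.7619
k=2 src: inc=0.285714, refl=0.285714·0.904762=0.2585; V=0.476190+0.285714+0.258503=1.0204
k=3 load: inc=0.258503, refl=0.258503·0.600000=0.1551; V=0.761905+0.258503+0.155102=1.1755
k=4 src: inc=0.155102, refl=0.155102·0.904762=0.1403; V=1.020408+0.155102+0.140330=1.3158
k=5 load: inc=0.140330, refl=0.140330·0.600000=0.0842; V=1.175510+0.140330+0.084198=1.4000
k=6 src: inc=0.084198, refl=0.084198·0.904762=0.0762; V=1.315841+0.084198+0.076179=1.4762
k=7 load: inc=0.076179, refl=0.076179·0.600000=0.0457; V=1.400039+0.076179+0.045708=1.5219
k=8 src: inc=0.045708, refl=0.045708·0.904762=0.0414; V=1.476218+0.045708+0.041355=1.5633
k=9 load: inc=0.041355, refl=0.041355·0.600000=0.0248; V=1.521926+0.041355+0.024813=1.5881
k=10 src: inc=0.024813, refl=0.024813·0.904762=0.0224; V=1.563280+0.024813+0.022450=1.6105

0 0 source 0.4762
1 5 load 0.7619
2 10 source 1.0204
3 15 load 1.1755
4 20 source 1.3158
5 25 load 1.4000
6 30 source 1.4762
7 35 load 1.5219
8 40 source 1.5633
9 45 load 1.5881
10 50 source 1.6105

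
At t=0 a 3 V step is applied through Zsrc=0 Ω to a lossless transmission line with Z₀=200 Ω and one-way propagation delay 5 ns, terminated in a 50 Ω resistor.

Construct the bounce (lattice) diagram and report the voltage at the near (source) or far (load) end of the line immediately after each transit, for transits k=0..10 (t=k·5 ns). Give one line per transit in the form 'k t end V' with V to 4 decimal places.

Γ_L=-0.600000, Γ_S=-1.000000; launch V₁=3·200/200=3.000000
k=0 src: V=3.0000
k=1 load: inc=3.000000, refl=3.000000·-0.600000=-1.8000; V=0.000000+3.000000+-1.800000=1.2000
k=2 src: inc=-1.800000, refl=-1.800000·-1.000000=1.8000; V=3.000000+-1.800000+1.800000=3.0000
k=3 load: inc=1.800000, refl=1.800000·-0.600000=-1.0800; V=1.200000+1.800000+-1.080000=1.9200
k=4 src: inc=-1.080000, refl=-1.080000·-1.000000=1.0800; V=3.000000+-1.080000+1.080000=3.0000
k=5 load: inc=1.080000, refl=1.080000·-0.600000=-0.6480; V=1.920000+1.080000+-0.648000=2.3520
k=6 src: inc=-0.648000, refl=-0.648000·-1.000000=0.6480; V=3.000000+-0.648000+0.648000=3.0000
k=7 load: inc=0.648000, refl=0.648000·-0.600000=-0.3888; V=2.352000+0.648000+-0.388800=2.6112
k=8 src: inc=-0.388800, refl=-0.388800·-1.000000=0.3888; V=3.000000+-0.388800+0.388800=3.0000
k=9 load: inc=0.388800, refl=0.388800·-0.600000=-0.2333; V=2.611200+0.388800+-0.233280=2.7667
k=10 src: inc=-0.233280, refl=-0.233280·-1.000000=0.2333; V=3.000000+-0.233280+0.233280=3.0000

0 0 source 3.0000
1 5 load 1.2000
2 10 source 3.0000
3 15 load 1.9200
4 20 source 3.0000
5 25 load 2.3520
6 30 source 3.0000
7 35 load 2.6112
8 40 source 3.0000
9 45 load 2.7667
10 50 source 3.0000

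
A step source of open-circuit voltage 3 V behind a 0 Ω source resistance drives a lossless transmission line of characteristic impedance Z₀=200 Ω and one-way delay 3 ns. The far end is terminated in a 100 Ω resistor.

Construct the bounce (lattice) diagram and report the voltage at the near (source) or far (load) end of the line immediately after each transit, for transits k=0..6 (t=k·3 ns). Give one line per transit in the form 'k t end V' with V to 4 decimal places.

Γ_L=-0.333333, Γ_S=-1.000000; launch V₁=3·200/200=3.000000
k=0 src: V=3.0000
k=1 load: inc=3.000000, refl=3.000000·-0.333333=-1.0000; V=0.000000+3.000000+-1.000000=2.0000
k=2 src: inc=-1.000000, refl=-1.000000·-1.000000=1.0000; V=3.000000+-1.000000+1.000000=3.0000
k=3 load: inc=1.000000, refl=1.000000·-0.333333=-0.3333; V=2.000000+1.000000+-0.333333=2.6667
k=4 src: inc=-0.333333, refl=-0.333333·-1.000000=0.3333; V=3.000000+-0.333333+0.333333=3.0000
k=5 load: inc=0.333333, refl=0.333333·-0.333333=-0.1111; V=2.666667+0.333333+-0.111111=2.8889
k=6 src: inc=-0.111111, refl=-0.111111·-1.000000=0.1111; V=3.000000+-0.111111+0.111111=3.0000

0 0 source 3.0000
1 3 load 2.0000
2 6 source 3.0000
3 9 load 2.6667
4 12 source 3.0000
5 15 load 2.8889
6 18 source 3.0000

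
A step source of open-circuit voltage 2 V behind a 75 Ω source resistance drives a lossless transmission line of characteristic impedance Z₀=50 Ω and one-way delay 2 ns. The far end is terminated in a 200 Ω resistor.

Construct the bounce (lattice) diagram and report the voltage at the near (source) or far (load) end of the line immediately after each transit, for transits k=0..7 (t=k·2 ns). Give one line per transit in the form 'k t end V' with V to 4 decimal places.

0 0 source 0.8000
1 2 load 1.2800
2 4 source 1.3760
3 6 load 1.4336
4 8 source 1.4451
5 10 load 1.4520
6 12 source 1.4534
7 14 load 1.4542

Γ_L=0.600000, Γ_S=0.200000; launch V₁=2·50/125=0.800000
k=0 src: V=0.8000
k=1 load: inc=0.800000, refl=0.800000·0.600000=0.4800; V=0.000000+0.800000+0.480000=1.2800
k=2 src: inc=0.480000, refl=0.480000·0.200000=0.0960; V=0.800000+0.480000+0.096000=1.3760
k=3 load: inc=0.096000, refl=0.096000·0.600000=0.0576; V=1.280000+0.096000+0.057600=1.4336
k=4 src: inc=0.057600, refl=0.057600·0.200000=0.0115; V=1.376000+0.057600+0.011520=1.4451
k=5 load: inc=0.011520, refl=0.011520·0.600000=0.0069; V=1.433600+0.011520+0.006912=1.4520
k=6 src: inc=0.006912, refl=0.006912·0.200000=0.0014; V=1.445120+0.006912+0.001382=1.4534
k=7 load: inc=0.001382, refl=0.001382·0.600000=0.0008; V=1.452032+0.001382+0.000829=1.4542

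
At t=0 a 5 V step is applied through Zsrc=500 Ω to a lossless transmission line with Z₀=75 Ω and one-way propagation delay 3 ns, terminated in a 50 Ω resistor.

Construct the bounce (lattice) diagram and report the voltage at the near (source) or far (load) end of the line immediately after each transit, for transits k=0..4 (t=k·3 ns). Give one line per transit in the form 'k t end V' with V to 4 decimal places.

Γ_L=-0.200000, Γ_S=0.739130; launch V₁=5·75/575=0.652174
k=0 src: V=0.6522
k=1 load: inc=0.652174, refl=0.652174·-0.200000=-0.1304; V=0.000000+0.652174+-0.130435=0.5217
k=2 src: inc=-0.130435, refl=-0.130435·0.739130=-0.0964; V=0.652174+-0.130435+-0.096408=0.4253
k=3 load: inc=-0.096408, refl=-0.096408·-0.200000=0.0193; V=0.521739+-0.096408+0.019282=0.4446
k=4 src: inc=0.019282, refl=0.019282·0.739130=0.0143; V=0.425331+0.019282+0.014252=0.4589

0 0 source 0.6522
1 3 load 0.5217
2 6 source 0.4253
3 9 load 0.4446
4 12 source 0.4589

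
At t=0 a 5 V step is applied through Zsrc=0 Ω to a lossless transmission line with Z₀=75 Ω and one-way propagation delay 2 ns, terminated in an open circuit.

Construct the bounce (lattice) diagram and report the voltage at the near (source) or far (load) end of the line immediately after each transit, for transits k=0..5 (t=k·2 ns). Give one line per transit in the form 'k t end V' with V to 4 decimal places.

0 0 source 5.0000
1 2 load 10.0000
2 4 source 5.0000
3 6 load 0.0000
4 8 source 5.0000
5 10 load 10.0000

Γ_L=1.000000, Γ_S=-1.000000; launch V₁=5·75/75=5.000000
k=0 src: V=5.0000
k=1 load: inc=5.000000, refl=5.000000·1.000000=5.0000; V=0.000000+5.000000+5.000000=10.0000
k=2 src: inc=5.000000, refl=5.000000·-1.000000=-5.0000; V=5.000000+5.000000+-5.000000=5.0000
k=3 load: inc=-5.000000, refl=-5.000000·1.000000=-5.0000; V=10.000000+-5.000000+-5.000000=0.0000
k=4 src: inc=-5.000000, refl=-5.000000·-1.000000=5.0000; V=5.000000+-5.000000+5.000000=5.0000
k=5 load: inc=5.000000, refl=5.000000·1.000000=5.0000; V=0.000000+5.000000+5.000000=10.0000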